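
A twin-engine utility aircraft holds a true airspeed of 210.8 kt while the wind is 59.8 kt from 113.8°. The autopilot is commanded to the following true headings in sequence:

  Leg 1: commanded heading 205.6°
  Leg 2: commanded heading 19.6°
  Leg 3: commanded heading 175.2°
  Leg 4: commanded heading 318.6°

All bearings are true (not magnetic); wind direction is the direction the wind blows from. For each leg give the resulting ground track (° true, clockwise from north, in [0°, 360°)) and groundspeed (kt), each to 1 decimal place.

Leg 1: heading 205.6°; drift +15.7° → track 221.3°, groundspeed 220.9 kt
Leg 2: heading 19.6°; drift -15.5° → track 4.1°, groundspeed 223.3 kt
Leg 3: heading 175.2°; drift +16.1° → track 191.3°, groundspeed 189.6 kt
Leg 4: heading 318.6°; drift -5.4° → track 313.2°, groundspeed 266.3 kt

Leg 1: track=221.3°, groundspeed=220.9 kt
Leg 2: track=4.1°, groundspeed=223.3 kt
Leg 3: track=191.3°, groundspeed=189.6 kt
Leg 4: track=313.2°, groundspeed=266.3 kt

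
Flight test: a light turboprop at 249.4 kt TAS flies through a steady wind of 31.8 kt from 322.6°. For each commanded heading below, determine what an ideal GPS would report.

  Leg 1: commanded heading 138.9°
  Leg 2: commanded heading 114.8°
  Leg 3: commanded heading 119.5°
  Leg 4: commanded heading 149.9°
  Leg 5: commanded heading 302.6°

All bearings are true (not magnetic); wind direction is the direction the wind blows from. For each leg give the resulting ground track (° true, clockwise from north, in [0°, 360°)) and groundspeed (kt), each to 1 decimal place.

Leg 1: track=139.3°, groundspeed=281.1 kt
Leg 2: track=117.9°, groundspeed=277.9 kt
Leg 3: track=122.1°, groundspeed=278.9 kt
Leg 4: track=149.1°, groundspeed=281.0 kt
Leg 5: track=299.8°, groundspeed=219.8 kt

Leg 1: heading 138.9°; drift +0.4° → track 139.3°, groundspeed 281.1 kt
Leg 2: heading 114.8°; drift +3.1° → track 117.9°, groundspeed 277.9 kt
Leg 3: heading 119.5°; drift +2.6° → track 122.1°, groundspeed 278.9 kt
Leg 4: heading 149.9°; drift -0.8° → track 149.1°, groundspeed 281.0 kt
Leg 5: heading 302.6°; drift -2.8° → track 299.8°, groundspeed 219.8 kt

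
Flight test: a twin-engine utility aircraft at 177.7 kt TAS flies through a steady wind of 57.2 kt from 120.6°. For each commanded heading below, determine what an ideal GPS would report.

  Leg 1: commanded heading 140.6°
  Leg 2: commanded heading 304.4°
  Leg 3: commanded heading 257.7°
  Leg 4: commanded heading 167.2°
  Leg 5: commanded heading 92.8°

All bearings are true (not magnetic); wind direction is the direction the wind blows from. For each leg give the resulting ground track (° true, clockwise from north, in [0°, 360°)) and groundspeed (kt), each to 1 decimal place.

Leg 1: track=149.6°, groundspeed=125.5 kt
Leg 2: track=303.5°, groundspeed=234.8 kt
Leg 3: track=267.8°, groundspeed=223.0 kt
Leg 4: track=183.9°, groundspeed=144.5 kt
Leg 5: track=80.9°, groundspeed=129.9 kt

Leg 1: heading 140.6°; drift +9.0° → track 149.6°, groundspeed 125.5 kt
Leg 2: heading 304.4°; drift -0.9° → track 303.5°, groundspeed 234.8 kt
Leg 3: heading 257.7°; drift +10.1° → track 267.8°, groundspeed 223.0 kt
Leg 4: heading 167.2°; drift +16.7° → track 183.9°, groundspeed 144.5 kt
Leg 5: heading 92.8°; drift -11.9° → track 80.9°, groundspeed 129.9 kt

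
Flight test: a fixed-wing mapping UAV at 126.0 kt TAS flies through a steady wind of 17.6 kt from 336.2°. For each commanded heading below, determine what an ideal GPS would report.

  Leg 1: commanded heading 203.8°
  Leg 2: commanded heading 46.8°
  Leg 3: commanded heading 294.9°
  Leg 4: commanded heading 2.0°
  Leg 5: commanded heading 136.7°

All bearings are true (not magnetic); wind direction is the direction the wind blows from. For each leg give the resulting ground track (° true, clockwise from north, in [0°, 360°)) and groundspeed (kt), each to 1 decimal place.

Leg 1: heading 203.8°; drift -5.4° → track 198.4°, groundspeed 138.5 kt
Leg 2: heading 46.8°; drift +7.9° → track 54.7°, groundspeed 121.3 kt
Leg 3: heading 294.9°; drift -5.9° → track 289.0°, groundspeed 113.4 kt
Leg 4: heading 2.0°; drift +4.0° → track 6.0°, groundspeed 110.4 kt
Leg 5: heading 136.7°; drift +2.4° → track 139.1°, groundspeed 142.7 kt

Leg 1: track=198.4°, groundspeed=138.5 kt
Leg 2: track=54.7°, groundspeed=121.3 kt
Leg 3: track=289.0°, groundspeed=113.4 kt
Leg 4: track=6.0°, groundspeed=110.4 kt
Leg 5: track=139.1°, groundspeed=142.7 kt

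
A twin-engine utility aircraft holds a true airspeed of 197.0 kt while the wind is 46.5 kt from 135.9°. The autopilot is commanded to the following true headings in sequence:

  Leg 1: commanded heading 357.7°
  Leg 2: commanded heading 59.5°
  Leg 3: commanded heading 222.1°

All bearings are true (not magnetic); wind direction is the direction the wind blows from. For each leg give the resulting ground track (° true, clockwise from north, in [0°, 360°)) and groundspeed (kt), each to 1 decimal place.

Leg 1: heading 357.7°; drift -7.6° → track 350.1°, groundspeed 233.7 kt
Leg 2: heading 59.5°; drift -13.7° → track 45.8°, groundspeed 191.5 kt
Leg 3: heading 222.1°; drift +13.5° → track 235.6°, groundspeed 199.4 kt

Leg 1: track=350.1°, groundspeed=233.7 kt
Leg 2: track=45.8°, groundspeed=191.5 kt
Leg 3: track=235.6°, groundspeed=199.4 kt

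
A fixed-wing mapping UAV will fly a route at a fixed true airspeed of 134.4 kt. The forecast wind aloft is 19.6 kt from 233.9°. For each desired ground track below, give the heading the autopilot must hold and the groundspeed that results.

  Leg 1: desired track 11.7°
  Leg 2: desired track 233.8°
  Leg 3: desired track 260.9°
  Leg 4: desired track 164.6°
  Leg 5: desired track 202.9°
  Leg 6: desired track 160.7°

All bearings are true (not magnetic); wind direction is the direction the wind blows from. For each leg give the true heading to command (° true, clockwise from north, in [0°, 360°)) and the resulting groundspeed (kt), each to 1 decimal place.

Leg 1: heading=6.1°, groundspeed=148.3 kt
Leg 2: heading=233.8°, groundspeed=114.8 kt
Leg 3: heading=257.1°, groundspeed=116.6 kt
Leg 4: heading=172.4°, groundspeed=126.2 kt
Leg 5: heading=207.2°, groundspeed=117.2 kt
Leg 6: heading=168.7°, groundspeed=127.4 kt

Leg 1: desired track 11.7°; wind correction -5.6° → command heading 6.1°, groundspeed 148.3 kt
Leg 2: desired track 233.8°; wind correction +0.0° → command heading 233.8°, groundspeed 114.8 kt
Leg 3: desired track 260.9°; wind correction -3.8° → command heading 257.1°, groundspeed 116.6 kt
Leg 4: desired track 164.6°; wind correction +7.8° → command heading 172.4°, groundspeed 126.2 kt
Leg 5: desired track 202.9°; wind correction +4.3° → command heading 207.2°, groundspeed 117.2 kt
Leg 6: desired track 160.7°; wind correction +8.0° → command heading 168.7°, groundspeed 127.4 kt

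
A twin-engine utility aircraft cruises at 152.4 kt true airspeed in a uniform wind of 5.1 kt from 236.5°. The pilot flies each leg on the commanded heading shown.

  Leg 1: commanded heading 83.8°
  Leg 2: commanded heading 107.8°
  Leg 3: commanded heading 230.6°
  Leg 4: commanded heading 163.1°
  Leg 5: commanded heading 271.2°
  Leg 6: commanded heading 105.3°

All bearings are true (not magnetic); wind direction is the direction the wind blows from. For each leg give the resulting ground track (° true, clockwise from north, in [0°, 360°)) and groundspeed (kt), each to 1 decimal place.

Leg 1: track=82.9°, groundspeed=156.9 kt
Leg 2: track=106.3°, groundspeed=155.6 kt
Leg 3: track=230.4°, groundspeed=147.3 kt
Leg 4: track=161.2°, groundspeed=151.0 kt
Leg 5: track=272.3°, groundspeed=148.2 kt
Leg 6: track=103.9°, groundspeed=155.8 kt

Leg 1: heading 83.8°; drift -0.9° → track 82.9°, groundspeed 156.9 kt
Leg 2: heading 107.8°; drift -1.5° → track 106.3°, groundspeed 155.6 kt
Leg 3: heading 230.6°; drift -0.2° → track 230.4°, groundspeed 147.3 kt
Leg 4: heading 163.1°; drift -1.9° → track 161.2°, groundspeed 151.0 kt
Leg 5: heading 271.2°; drift +1.1° → track 272.3°, groundspeed 148.2 kt
Leg 6: heading 105.3°; drift -1.4° → track 103.9°, groundspeed 155.8 kt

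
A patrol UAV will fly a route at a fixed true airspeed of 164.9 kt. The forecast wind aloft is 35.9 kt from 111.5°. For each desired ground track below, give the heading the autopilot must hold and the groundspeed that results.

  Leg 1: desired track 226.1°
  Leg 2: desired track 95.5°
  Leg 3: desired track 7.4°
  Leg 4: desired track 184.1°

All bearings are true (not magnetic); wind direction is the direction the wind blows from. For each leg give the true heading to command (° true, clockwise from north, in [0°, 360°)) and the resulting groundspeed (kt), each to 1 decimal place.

Leg 1: heading=214.7°, groundspeed=176.6 kt
Leg 2: heading=98.9°, groundspeed=130.1 kt
Leg 3: heading=19.6°, groundspeed=169.9 kt
Leg 4: heading=172.1°, groundspeed=150.6 kt

Leg 1: desired track 226.1°; wind correction -11.4° → command heading 214.7°, groundspeed 176.6 kt
Leg 2: desired track 95.5°; wind correction +3.4° → command heading 98.9°, groundspeed 130.1 kt
Leg 3: desired track 7.4°; wind correction +12.2° → command heading 19.6°, groundspeed 169.9 kt
Leg 4: desired track 184.1°; wind correction -12.0° → command heading 172.1°, groundspeed 150.6 kt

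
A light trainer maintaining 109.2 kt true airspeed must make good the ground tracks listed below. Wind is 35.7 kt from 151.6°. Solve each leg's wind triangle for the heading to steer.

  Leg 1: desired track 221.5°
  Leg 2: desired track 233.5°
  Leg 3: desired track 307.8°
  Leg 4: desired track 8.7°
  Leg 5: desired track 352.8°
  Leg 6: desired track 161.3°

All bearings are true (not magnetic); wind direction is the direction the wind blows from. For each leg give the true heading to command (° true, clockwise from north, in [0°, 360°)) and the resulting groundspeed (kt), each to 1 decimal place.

Leg 1: desired track 221.5°; wind correction -17.9° → command heading 203.6°, groundspeed 91.7 kt
Leg 2: desired track 233.5°; wind correction -18.9° → command heading 214.6°, groundspeed 98.3 kt
Leg 3: desired track 307.8°; wind correction -7.6° → command heading 300.2°, groundspeed 140.9 kt
Leg 4: desired track 8.7°; wind correction +11.4° → command heading 20.1°, groundspeed 135.5 kt
Leg 5: desired track 352.8°; wind correction +6.8° → command heading 359.6°, groundspeed 141.7 kt
Leg 6: desired track 161.3°; wind correction -3.2° → command heading 158.1°, groundspeed 73.8 kt

Leg 1: heading=203.6°, groundspeed=91.7 kt
Leg 2: heading=214.6°, groundspeed=98.3 kt
Leg 3: heading=300.2°, groundspeed=140.9 kt
Leg 4: heading=20.1°, groundspeed=135.5 kt
Leg 5: heading=359.6°, groundspeed=141.7 kt
Leg 6: heading=158.1°, groundspeed=73.8 kt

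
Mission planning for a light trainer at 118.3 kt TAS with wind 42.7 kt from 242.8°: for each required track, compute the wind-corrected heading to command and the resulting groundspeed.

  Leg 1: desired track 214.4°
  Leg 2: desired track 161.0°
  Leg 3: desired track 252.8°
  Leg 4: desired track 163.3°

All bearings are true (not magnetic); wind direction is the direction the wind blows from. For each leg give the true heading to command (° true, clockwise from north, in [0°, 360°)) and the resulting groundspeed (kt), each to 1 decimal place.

Leg 1: desired track 214.4°; wind correction +9.9° → command heading 224.3°, groundspeed 79.0 kt
Leg 2: desired track 161.0°; wind correction +20.9° → command heading 181.9°, groundspeed 104.4 kt
Leg 3: desired track 252.8°; wind correction -3.6° → command heading 249.2°, groundspeed 76.0 kt
Leg 4: desired track 163.3°; wind correction +20.8° → command heading 184.1°, groundspeed 102.8 kt

Leg 1: heading=224.3°, groundspeed=79.0 kt
Leg 2: heading=181.9°, groundspeed=104.4 kt
Leg 3: heading=249.2°, groundspeed=76.0 kt
Leg 4: heading=184.1°, groundspeed=102.8 kt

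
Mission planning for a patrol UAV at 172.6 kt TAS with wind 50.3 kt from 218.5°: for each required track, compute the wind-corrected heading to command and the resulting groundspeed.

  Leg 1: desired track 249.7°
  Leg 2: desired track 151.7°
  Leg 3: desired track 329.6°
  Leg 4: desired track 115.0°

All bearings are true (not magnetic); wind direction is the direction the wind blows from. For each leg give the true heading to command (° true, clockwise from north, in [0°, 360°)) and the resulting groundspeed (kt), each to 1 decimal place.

Leg 1: desired track 249.7°; wind correction -8.7° → command heading 241.0°, groundspeed 127.6 kt
Leg 2: desired track 151.7°; wind correction +15.5° → command heading 167.2°, groundspeed 146.5 kt
Leg 3: desired track 329.6°; wind correction -15.8° → command heading 313.8°, groundspeed 184.2 kt
Leg 4: desired track 115.0°; wind correction +16.5° → command heading 131.5°, groundspeed 177.3 kt

Leg 1: heading=241.0°, groundspeed=127.6 kt
Leg 2: heading=167.2°, groundspeed=146.5 kt
Leg 3: heading=313.8°, groundspeed=184.2 kt
Leg 4: heading=131.5°, groundspeed=177.3 kt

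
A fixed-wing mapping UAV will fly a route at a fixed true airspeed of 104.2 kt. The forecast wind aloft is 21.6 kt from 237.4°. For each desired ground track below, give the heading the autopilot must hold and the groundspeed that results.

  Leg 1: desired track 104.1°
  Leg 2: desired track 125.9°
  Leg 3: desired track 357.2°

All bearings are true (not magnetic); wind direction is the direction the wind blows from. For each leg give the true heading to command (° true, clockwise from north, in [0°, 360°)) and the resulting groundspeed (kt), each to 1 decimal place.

Leg 1: desired track 104.1°; wind correction +8.7° → command heading 112.8°, groundspeed 117.8 kt
Leg 2: desired track 125.9°; wind correction +11.1° → command heading 137.0°, groundspeed 110.2 kt
Leg 3: desired track 357.2°; wind correction -10.4° → command heading 346.8°, groundspeed 113.2 kt

Leg 1: heading=112.8°, groundspeed=117.8 kt
Leg 2: heading=137.0°, groundspeed=110.2 kt
Leg 3: heading=346.8°, groundspeed=113.2 kt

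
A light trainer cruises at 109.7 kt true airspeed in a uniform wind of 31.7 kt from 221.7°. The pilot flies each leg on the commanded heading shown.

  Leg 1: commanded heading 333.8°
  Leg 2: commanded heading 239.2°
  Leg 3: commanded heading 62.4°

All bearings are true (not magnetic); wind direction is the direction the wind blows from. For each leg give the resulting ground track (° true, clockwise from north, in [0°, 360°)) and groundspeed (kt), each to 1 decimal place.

Leg 1: track=347.4°, groundspeed=125.1 kt
Leg 2: track=246.0°, groundspeed=80.0 kt
Leg 3: track=57.8°, groundspeed=139.8 kt

Leg 1: heading 333.8°; drift +13.6° → track 347.4°, groundspeed 125.1 kt
Leg 2: heading 239.2°; drift +6.8° → track 246.0°, groundspeed 80.0 kt
Leg 3: heading 62.4°; drift -4.6° → track 57.8°, groundspeed 139.8 kt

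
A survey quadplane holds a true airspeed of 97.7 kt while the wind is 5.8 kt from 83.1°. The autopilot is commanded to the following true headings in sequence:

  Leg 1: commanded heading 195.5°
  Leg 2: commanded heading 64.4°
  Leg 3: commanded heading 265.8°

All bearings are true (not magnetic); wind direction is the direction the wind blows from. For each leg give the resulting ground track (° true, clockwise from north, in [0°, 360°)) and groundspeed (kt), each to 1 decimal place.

Leg 1: track=198.6°, groundspeed=100.1 kt
Leg 2: track=63.2°, groundspeed=92.2 kt
Leg 3: track=265.6°, groundspeed=103.5 kt

Leg 1: heading 195.5°; drift +3.1° → track 198.6°, groundspeed 100.1 kt
Leg 2: heading 64.4°; drift -1.2° → track 63.2°, groundspeed 92.2 kt
Leg 3: heading 265.8°; drift -0.2° → track 265.6°, groundspeed 103.5 kt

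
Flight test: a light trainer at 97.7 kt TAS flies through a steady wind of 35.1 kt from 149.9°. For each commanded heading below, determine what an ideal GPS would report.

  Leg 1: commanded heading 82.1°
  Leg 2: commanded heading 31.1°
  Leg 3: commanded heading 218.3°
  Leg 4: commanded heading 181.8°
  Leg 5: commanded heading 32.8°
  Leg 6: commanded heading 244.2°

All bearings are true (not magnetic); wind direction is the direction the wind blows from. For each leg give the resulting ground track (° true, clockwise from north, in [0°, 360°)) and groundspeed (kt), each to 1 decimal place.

Leg 1: track=61.0°, groundspeed=90.5 kt
Leg 2: track=16.1°, groundspeed=118.7 kt
Leg 3: track=239.4°, groundspeed=90.8 kt
Leg 4: track=197.1°, groundspeed=70.4 kt
Leg 5: track=17.4°, groundspeed=117.9 kt
Leg 6: track=263.4°, groundspeed=106.3 kt

Leg 1: heading 82.1°; drift -21.1° → track 61.0°, groundspeed 90.5 kt
Leg 2: heading 31.1°; drift -15.0° → track 16.1°, groundspeed 118.7 kt
Leg 3: heading 218.3°; drift +21.1° → track 239.4°, groundspeed 90.8 kt
Leg 4: heading 181.8°; drift +15.3° → track 197.1°, groundspeed 70.4 kt
Leg 5: heading 32.8°; drift -15.4° → track 17.4°, groundspeed 117.9 kt
Leg 6: heading 244.2°; drift +19.2° → track 263.4°, groundspeed 106.3 kt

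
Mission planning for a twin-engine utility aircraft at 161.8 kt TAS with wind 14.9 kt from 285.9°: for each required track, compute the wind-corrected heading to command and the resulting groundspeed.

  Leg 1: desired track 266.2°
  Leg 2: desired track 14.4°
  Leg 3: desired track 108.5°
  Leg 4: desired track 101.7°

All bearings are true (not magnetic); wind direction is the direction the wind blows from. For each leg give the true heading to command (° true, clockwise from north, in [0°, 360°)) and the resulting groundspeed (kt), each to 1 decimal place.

Leg 1: heading=268.0°, groundspeed=147.7 kt
Leg 2: heading=9.1°, groundspeed=160.7 kt
Leg 3: heading=108.7°, groundspeed=176.7 kt
Leg 4: heading=101.3°, groundspeed=176.7 kt

Leg 1: desired track 266.2°; wind correction +1.8° → command heading 268.0°, groundspeed 147.7 kt
Leg 2: desired track 14.4°; wind correction -5.3° → command heading 9.1°, groundspeed 160.7 kt
Leg 3: desired track 108.5°; wind correction +0.2° → command heading 108.7°, groundspeed 176.7 kt
Leg 4: desired track 101.7°; wind correction -0.4° → command heading 101.3°, groundspeed 176.7 kt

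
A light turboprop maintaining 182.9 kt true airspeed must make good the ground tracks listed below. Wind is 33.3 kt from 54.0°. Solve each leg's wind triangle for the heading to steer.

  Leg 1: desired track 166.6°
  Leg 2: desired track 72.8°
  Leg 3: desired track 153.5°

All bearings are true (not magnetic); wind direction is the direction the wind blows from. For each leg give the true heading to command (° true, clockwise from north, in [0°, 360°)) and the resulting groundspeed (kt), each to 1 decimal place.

Leg 1: heading=156.9°, groundspeed=193.1 kt
Leg 2: heading=69.4°, groundspeed=151.1 kt
Leg 3: heading=143.2°, groundspeed=185.4 kt

Leg 1: desired track 166.6°; wind correction -9.7° → command heading 156.9°, groundspeed 193.1 kt
Leg 2: desired track 72.8°; wind correction -3.4° → command heading 69.4°, groundspeed 151.1 kt
Leg 3: desired track 153.5°; wind correction -10.3° → command heading 143.2°, groundspeed 185.4 kt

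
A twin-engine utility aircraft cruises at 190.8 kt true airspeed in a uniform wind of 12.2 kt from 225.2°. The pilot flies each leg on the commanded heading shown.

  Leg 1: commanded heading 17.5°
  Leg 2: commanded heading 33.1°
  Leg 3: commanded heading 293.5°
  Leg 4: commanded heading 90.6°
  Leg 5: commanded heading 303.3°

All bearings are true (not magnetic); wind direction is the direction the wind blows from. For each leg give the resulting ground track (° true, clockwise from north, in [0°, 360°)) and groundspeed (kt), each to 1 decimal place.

Leg 1: track=19.1°, groundspeed=201.7 kt
Leg 2: track=33.8°, groundspeed=202.7 kt
Leg 3: track=297.0°, groundspeed=186.6 kt
Leg 4: track=88.1°, groundspeed=199.6 kt
Leg 5: track=306.9°, groundspeed=188.7 kt

Leg 1: heading 17.5°; drift +1.6° → track 19.1°, groundspeed 201.7 kt
Leg 2: heading 33.1°; drift +0.7° → track 33.8°, groundspeed 202.7 kt
Leg 3: heading 293.5°; drift +3.5° → track 297.0°, groundspeed 186.6 kt
Leg 4: heading 90.6°; drift -2.5° → track 88.1°, groundspeed 199.6 kt
Leg 5: heading 303.3°; drift +3.6° → track 306.9°, groundspeed 188.7 kt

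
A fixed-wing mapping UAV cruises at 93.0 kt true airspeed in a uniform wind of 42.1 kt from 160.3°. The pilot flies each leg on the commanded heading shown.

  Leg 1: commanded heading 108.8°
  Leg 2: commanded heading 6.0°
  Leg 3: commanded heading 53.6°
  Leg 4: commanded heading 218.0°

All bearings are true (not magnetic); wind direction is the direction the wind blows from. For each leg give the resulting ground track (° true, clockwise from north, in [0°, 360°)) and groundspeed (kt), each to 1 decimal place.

Leg 1: track=82.5°, groundspeed=74.5 kt
Leg 2: track=358.1°, groundspeed=132.2 kt
Leg 3: track=32.6°, groundspeed=112.6 kt
Leg 4: track=244.8°, groundspeed=79.0 kt

Leg 1: heading 108.8°; drift -26.3° → track 82.5°, groundspeed 74.5 kt
Leg 2: heading 6.0°; drift -7.9° → track 358.1°, groundspeed 132.2 kt
Leg 3: heading 53.6°; drift -21.0° → track 32.6°, groundspeed 112.6 kt
Leg 4: heading 218.0°; drift +26.8° → track 244.8°, groundspeed 79.0 kt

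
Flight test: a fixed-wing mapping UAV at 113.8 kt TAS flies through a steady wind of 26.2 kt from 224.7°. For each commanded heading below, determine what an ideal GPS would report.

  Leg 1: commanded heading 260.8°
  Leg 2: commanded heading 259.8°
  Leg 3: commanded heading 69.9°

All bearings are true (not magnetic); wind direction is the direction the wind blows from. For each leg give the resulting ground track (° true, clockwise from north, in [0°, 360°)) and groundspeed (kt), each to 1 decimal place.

Leg 1: heading 260.8°; drift +9.5° → track 270.3°, groundspeed 93.9 kt
Leg 2: heading 259.8°; drift +9.3° → track 269.1°, groundspeed 93.6 kt
Leg 3: heading 69.9°; drift -4.6° → track 65.3°, groundspeed 138.0 kt

Leg 1: track=270.3°, groundspeed=93.9 kt
Leg 2: track=269.1°, groundspeed=93.6 kt
Leg 3: track=65.3°, groundspeed=138.0 kt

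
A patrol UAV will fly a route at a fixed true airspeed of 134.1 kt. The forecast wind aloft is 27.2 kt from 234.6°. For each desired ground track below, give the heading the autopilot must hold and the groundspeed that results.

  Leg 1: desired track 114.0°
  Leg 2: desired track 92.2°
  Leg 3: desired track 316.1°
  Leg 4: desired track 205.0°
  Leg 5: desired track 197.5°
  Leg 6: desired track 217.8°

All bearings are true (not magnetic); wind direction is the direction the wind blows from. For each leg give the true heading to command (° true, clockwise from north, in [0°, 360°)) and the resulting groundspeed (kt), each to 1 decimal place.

Leg 1: desired track 114.0°; wind correction +10.1° → command heading 124.1°, groundspeed 145.9 kt
Leg 2: desired track 92.2°; wind correction +7.1° → command heading 99.3°, groundspeed 154.6 kt
Leg 3: desired track 316.1°; wind correction -11.6° → command heading 304.5°, groundspeed 127.4 kt
Leg 4: desired track 205.0°; wind correction +5.7° → command heading 210.7°, groundspeed 109.8 kt
Leg 5: desired track 197.5°; wind correction +7.0° → command heading 204.5°, groundspeed 111.4 kt
Leg 6: desired track 217.8°; wind correction +3.4° → command heading 221.2°, groundspeed 107.8 kt

Leg 1: heading=124.1°, groundspeed=145.9 kt
Leg 2: heading=99.3°, groundspeed=154.6 kt
Leg 3: heading=304.5°, groundspeed=127.4 kt
Leg 4: heading=210.7°, groundspeed=109.8 kt
Leg 5: heading=204.5°, groundspeed=111.4 kt
Leg 6: heading=221.2°, groundspeed=107.8 kt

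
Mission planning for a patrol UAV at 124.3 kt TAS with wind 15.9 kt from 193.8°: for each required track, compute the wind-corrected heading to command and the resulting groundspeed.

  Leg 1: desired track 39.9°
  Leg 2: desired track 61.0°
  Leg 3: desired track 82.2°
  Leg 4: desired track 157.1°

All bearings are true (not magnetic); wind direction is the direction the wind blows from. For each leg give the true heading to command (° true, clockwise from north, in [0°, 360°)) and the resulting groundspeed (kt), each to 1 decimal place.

Leg 1: desired track 39.9°; wind correction +3.2° → command heading 43.1°, groundspeed 138.4 kt
Leg 2: desired track 61.0°; wind correction +5.4° → command heading 66.4°, groundspeed 134.6 kt
Leg 3: desired track 82.2°; wind correction +6.8° → command heading 89.0°, groundspeed 129.3 kt
Leg 4: desired track 157.1°; wind correction +4.4° → command heading 161.5°, groundspeed 111.2 kt

Leg 1: heading=43.1°, groundspeed=138.4 kt
Leg 2: heading=66.4°, groundspeed=134.6 kt
Leg 3: heading=89.0°, groundspeed=129.3 kt
Leg 4: heading=161.5°, groundspeed=111.2 kt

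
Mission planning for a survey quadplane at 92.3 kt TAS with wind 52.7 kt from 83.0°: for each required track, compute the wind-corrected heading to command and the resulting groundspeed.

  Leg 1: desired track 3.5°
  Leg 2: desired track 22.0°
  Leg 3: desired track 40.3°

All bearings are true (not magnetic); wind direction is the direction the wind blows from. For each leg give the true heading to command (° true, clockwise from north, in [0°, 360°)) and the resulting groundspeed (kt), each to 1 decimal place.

Leg 1: desired track 3.5°; wind correction +34.2° → command heading 37.7°, groundspeed 66.8 kt
Leg 2: desired track 22.0°; wind correction +30.0° → command heading 52.0°, groundspeed 54.4 kt
Leg 3: desired track 40.3°; wind correction +22.8° → command heading 63.1°, groundspeed 46.4 kt

Leg 1: heading=37.7°, groundspeed=66.8 kt
Leg 2: heading=52.0°, groundspeed=54.4 kt
Leg 3: heading=63.1°, groundspeed=46.4 kt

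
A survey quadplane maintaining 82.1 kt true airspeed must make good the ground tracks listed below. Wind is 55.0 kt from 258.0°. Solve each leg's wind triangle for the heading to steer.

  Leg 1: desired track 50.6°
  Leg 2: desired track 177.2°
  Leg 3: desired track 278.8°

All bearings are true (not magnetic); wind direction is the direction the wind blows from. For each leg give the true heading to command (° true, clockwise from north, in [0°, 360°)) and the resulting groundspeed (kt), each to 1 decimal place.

Leg 1: heading=32.6°, groundspeed=126.9 kt
Leg 2: heading=218.6°, groundspeed=52.8 kt
Leg 3: heading=265.0°, groundspeed=28.3 kt

Leg 1: desired track 50.6°; wind correction -18.0° → command heading 32.6°, groundspeed 126.9 kt
Leg 2: desired track 177.2°; wind correction +41.4° → command heading 218.6°, groundspeed 52.8 kt
Leg 3: desired track 278.8°; wind correction -13.8° → command heading 265.0°, groundspeed 28.3 kt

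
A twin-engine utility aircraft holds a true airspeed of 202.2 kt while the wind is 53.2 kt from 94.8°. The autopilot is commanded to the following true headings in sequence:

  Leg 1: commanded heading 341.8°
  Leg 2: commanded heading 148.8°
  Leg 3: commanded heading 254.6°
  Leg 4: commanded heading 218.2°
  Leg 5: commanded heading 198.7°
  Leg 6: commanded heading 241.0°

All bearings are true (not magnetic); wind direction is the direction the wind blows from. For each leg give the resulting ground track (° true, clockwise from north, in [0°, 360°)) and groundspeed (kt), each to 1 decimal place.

Leg 1: heading 341.8°; drift -12.4° → track 329.4°, groundspeed 228.3 kt
Leg 2: heading 148.8°; drift +14.1° → track 162.9°, groundspeed 176.3 kt
Leg 3: heading 254.6°; drift +4.2° → track 258.8°, groundspeed 252.8 kt
Leg 4: heading 218.2°; drift +10.9° → track 229.1°, groundspeed 235.7 kt
Leg 5: heading 198.7°; drift +13.5° → track 212.2°, groundspeed 221.1 kt
Leg 6: heading 241.0°; drift +6.8° → track 247.8°, groundspeed 248.2 kt

Leg 1: track=329.4°, groundspeed=228.3 kt
Leg 2: track=162.9°, groundspeed=176.3 kt
Leg 3: track=258.8°, groundspeed=252.8 kt
Leg 4: track=229.1°, groundspeed=235.7 kt
Leg 5: track=212.2°, groundspeed=221.1 kt
Leg 6: track=247.8°, groundspeed=248.2 kt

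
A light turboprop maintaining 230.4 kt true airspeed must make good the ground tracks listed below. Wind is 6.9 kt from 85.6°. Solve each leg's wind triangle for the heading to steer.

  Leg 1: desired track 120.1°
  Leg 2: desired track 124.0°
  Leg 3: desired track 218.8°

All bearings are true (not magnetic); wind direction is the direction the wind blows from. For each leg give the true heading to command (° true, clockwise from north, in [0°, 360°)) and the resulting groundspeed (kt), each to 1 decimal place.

Leg 1: desired track 120.1°; wind correction -1.0° → command heading 119.1°, groundspeed 224.7 kt
Leg 2: desired track 124.0°; wind correction -1.1° → command heading 122.9°, groundspeed 225.0 kt
Leg 3: desired track 218.8°; wind correction -1.3° → command heading 217.5°, groundspeed 235.1 kt

Leg 1: heading=119.1°, groundspeed=224.7 kt
Leg 2: heading=122.9°, groundspeed=225.0 kt
Leg 3: heading=217.5°, groundspeed=235.1 kt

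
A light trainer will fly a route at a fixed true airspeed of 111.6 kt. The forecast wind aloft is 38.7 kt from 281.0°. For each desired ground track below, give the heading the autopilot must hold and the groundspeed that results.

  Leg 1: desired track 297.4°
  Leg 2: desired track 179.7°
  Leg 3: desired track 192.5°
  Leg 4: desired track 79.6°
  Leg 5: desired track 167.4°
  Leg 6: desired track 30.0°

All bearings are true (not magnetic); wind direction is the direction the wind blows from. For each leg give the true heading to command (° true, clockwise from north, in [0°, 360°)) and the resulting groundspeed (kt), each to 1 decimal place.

Leg 1: heading=291.8°, groundspeed=73.9 kt
Leg 2: heading=199.6°, groundspeed=112.5 kt
Leg 3: heading=212.8°, groundspeed=103.7 kt
Leg 4: heading=72.3°, groundspeed=146.7 kt
Leg 5: heading=185.9°, groundspeed=121.3 kt
Leg 6: heading=10.9°, groundspeed=118.0 kt

Leg 1: desired track 297.4°; wind correction -5.6° → command heading 291.8°, groundspeed 73.9 kt
Leg 2: desired track 179.7°; wind correction +19.9° → command heading 199.6°, groundspeed 112.5 kt
Leg 3: desired track 192.5°; wind correction +20.3° → command heading 212.8°, groundspeed 103.7 kt
Leg 4: desired track 79.6°; wind correction -7.3° → command heading 72.3°, groundspeed 146.7 kt
Leg 5: desired track 167.4°; wind correction +18.5° → command heading 185.9°, groundspeed 121.3 kt
Leg 6: desired track 30.0°; wind correction -19.1° → command heading 10.9°, groundspeed 118.0 kt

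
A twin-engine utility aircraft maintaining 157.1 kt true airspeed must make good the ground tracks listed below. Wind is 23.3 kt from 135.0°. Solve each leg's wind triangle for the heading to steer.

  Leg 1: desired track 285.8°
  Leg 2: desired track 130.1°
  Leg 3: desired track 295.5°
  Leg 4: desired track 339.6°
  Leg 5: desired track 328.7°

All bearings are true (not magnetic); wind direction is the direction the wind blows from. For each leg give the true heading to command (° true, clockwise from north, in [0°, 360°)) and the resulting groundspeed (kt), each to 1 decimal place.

Leg 1: desired track 285.8°; wind correction -4.1° → command heading 281.7°, groundspeed 177.0 kt
Leg 2: desired track 130.1°; wind correction +0.7° → command heading 130.8°, groundspeed 133.9 kt
Leg 3: desired track 295.5°; wind correction -2.8° → command heading 292.7°, groundspeed 178.9 kt
Leg 4: desired track 339.6°; wind correction +3.5° → command heading 343.1°, groundspeed 178.0 kt
Leg 5: desired track 328.7°; wind correction +2.0° → command heading 330.7°, groundspeed 179.6 kt

Leg 1: heading=281.7°, groundspeed=177.0 kt
Leg 2: heading=130.8°, groundspeed=133.9 kt
Leg 3: heading=292.7°, groundspeed=178.9 kt
Leg 4: heading=343.1°, groundspeed=178.0 kt
Leg 5: heading=330.7°, groundspeed=179.6 kt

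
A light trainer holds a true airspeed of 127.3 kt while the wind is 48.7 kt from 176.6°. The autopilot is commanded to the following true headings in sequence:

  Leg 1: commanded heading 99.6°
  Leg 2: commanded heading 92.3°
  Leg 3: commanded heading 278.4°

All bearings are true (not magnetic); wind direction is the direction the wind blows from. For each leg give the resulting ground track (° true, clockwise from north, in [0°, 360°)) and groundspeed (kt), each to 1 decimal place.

Leg 1: heading 99.6°; drift -22.2° → track 77.4°, groundspeed 125.6 kt
Leg 2: heading 92.3°; drift -21.6° → track 70.7°, groundspeed 131.7 kt
Leg 3: heading 278.4°; drift +19.2° → track 297.6°, groundspeed 145.3 kt

Leg 1: track=77.4°, groundspeed=125.6 kt
Leg 2: track=70.7°, groundspeed=131.7 kt
Leg 3: track=297.6°, groundspeed=145.3 kt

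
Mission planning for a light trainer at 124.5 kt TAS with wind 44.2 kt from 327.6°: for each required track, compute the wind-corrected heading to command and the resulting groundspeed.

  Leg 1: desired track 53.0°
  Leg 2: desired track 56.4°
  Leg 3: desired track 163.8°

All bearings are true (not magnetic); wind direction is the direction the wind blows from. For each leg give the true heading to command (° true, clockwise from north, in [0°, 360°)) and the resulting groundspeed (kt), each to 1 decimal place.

Leg 1: heading=32.3°, groundspeed=112.9 kt
Leg 2: heading=35.6°, groundspeed=115.5 kt
Leg 3: heading=169.5°, groundspeed=166.3 kt

Leg 1: desired track 53.0°; wind correction -20.7° → command heading 32.3°, groundspeed 112.9 kt
Leg 2: desired track 56.4°; wind correction -20.8° → command heading 35.6°, groundspeed 115.5 kt
Leg 3: desired track 163.8°; wind correction +5.7° → command heading 169.5°, groundspeed 166.3 kt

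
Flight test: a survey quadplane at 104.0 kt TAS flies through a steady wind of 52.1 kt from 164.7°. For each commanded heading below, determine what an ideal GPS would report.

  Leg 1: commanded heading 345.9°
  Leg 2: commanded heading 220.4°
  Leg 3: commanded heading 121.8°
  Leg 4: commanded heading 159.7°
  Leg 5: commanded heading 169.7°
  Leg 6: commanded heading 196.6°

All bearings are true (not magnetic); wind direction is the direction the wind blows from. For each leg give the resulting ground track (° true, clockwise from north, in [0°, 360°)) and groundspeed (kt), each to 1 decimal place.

Leg 1: track=345.5°, groundspeed=156.1 kt
Leg 2: track=250.4°, groundspeed=86.2 kt
Leg 3: track=93.5°, groundspeed=74.8 kt
Leg 4: track=154.7°, groundspeed=52.3 kt
Leg 5: track=174.7°, groundspeed=52.3 kt
Leg 6: track=221.3°, groundspeed=65.8 kt

Leg 1: heading 345.9°; drift -0.4° → track 345.5°, groundspeed 156.1 kt
Leg 2: heading 220.4°; drift +30.0° → track 250.4°, groundspeed 86.2 kt
Leg 3: heading 121.8°; drift -28.3° → track 93.5°, groundspeed 74.8 kt
Leg 4: heading 159.7°; drift -5.0° → track 154.7°, groundspeed 52.3 kt
Leg 5: heading 169.7°; drift +5.0° → track 174.7°, groundspeed 52.3 kt
Leg 6: heading 196.6°; drift +24.7° → track 221.3°, groundspeed 65.8 kt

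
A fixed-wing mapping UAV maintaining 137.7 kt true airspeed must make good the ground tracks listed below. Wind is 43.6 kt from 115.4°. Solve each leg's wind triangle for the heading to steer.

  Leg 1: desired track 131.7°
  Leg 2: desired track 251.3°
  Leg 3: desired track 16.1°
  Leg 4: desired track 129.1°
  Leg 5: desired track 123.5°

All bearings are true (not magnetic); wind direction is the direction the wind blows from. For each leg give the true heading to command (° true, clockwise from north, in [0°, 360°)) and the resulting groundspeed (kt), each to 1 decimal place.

Leg 1: desired track 131.7°; wind correction -5.1° → command heading 126.6°, groundspeed 95.3 kt
Leg 2: desired track 251.3°; wind correction -12.7° → command heading 238.6°, groundspeed 165.6 kt
Leg 3: desired track 16.1°; wind correction +18.2° → command heading 34.3°, groundspeed 137.9 kt
Leg 4: desired track 129.1°; wind correction -4.3° → command heading 124.8°, groundspeed 95.0 kt
Leg 5: desired track 123.5°; wind correction -2.6° → command heading 120.9°, groundspeed 94.4 kt

Leg 1: heading=126.6°, groundspeed=95.3 kt
Leg 2: heading=238.6°, groundspeed=165.6 kt
Leg 3: heading=34.3°, groundspeed=137.9 kt
Leg 4: heading=124.8°, groundspeed=95.0 kt
Leg 5: heading=120.9°, groundspeed=94.4 kt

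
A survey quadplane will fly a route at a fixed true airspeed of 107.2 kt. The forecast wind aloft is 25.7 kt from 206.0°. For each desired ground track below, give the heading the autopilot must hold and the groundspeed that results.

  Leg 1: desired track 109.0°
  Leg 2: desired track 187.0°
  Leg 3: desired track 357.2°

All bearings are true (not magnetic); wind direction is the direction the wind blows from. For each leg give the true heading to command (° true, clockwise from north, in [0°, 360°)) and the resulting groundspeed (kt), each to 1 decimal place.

Leg 1: heading=122.8°, groundspeed=107.3 kt
Leg 2: heading=191.5°, groundspeed=82.6 kt
Leg 3: heading=350.6°, groundspeed=129.0 kt

Leg 1: desired track 109.0°; wind correction +13.8° → command heading 122.8°, groundspeed 107.3 kt
Leg 2: desired track 187.0°; wind correction +4.5° → command heading 191.5°, groundspeed 82.6 kt
Leg 3: desired track 357.2°; wind correction -6.6° → command heading 350.6°, groundspeed 129.0 kt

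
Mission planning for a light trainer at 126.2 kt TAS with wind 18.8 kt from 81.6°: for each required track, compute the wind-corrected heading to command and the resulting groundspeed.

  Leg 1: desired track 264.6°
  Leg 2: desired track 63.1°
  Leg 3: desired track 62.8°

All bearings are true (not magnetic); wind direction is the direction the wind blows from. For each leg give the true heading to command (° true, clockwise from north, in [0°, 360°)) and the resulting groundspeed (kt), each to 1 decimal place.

Leg 1: desired track 264.6°; wind correction +0.4° → command heading 265.0°, groundspeed 145.0 kt
Leg 2: desired track 63.1°; wind correction +2.7° → command heading 65.8°, groundspeed 108.2 kt
Leg 3: desired track 62.8°; wind correction +2.8° → command heading 65.6°, groundspeed 108.3 kt

Leg 1: heading=265.0°, groundspeed=145.0 kt
Leg 2: heading=65.8°, groundspeed=108.2 kt
Leg 3: heading=65.6°, groundspeed=108.3 kt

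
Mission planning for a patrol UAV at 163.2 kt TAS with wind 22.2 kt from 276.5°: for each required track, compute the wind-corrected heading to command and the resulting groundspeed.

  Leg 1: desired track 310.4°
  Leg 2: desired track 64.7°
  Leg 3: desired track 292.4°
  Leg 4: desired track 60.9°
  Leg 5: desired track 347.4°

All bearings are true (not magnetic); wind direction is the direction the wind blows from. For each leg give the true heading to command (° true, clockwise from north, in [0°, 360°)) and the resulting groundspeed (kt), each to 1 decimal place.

Leg 1: desired track 310.4°; wind correction -4.4° → command heading 306.0°, groundspeed 144.3 kt
Leg 2: desired track 64.7°; wind correction -4.1° → command heading 60.6°, groundspeed 181.6 kt
Leg 3: desired track 292.4°; wind correction -2.1° → command heading 290.3°, groundspeed 141.7 kt
Leg 4: desired track 60.9°; wind correction -4.5° → command heading 56.4°, groundspeed 180.7 kt
Leg 5: desired track 347.4°; wind correction -7.4° → command heading 340.0°, groundspeed 154.6 kt

Leg 1: heading=306.0°, groundspeed=144.3 kt
Leg 2: heading=60.6°, groundspeed=181.6 kt
Leg 3: heading=290.3°, groundspeed=141.7 kt
Leg 4: heading=56.4°, groundspeed=180.7 kt
Leg 5: heading=340.0°, groundspeed=154.6 kt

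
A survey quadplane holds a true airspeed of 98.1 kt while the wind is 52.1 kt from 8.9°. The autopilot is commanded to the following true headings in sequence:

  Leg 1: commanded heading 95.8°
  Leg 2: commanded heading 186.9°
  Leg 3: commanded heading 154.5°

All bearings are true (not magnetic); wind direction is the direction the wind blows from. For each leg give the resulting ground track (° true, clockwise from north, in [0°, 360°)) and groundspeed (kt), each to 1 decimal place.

Leg 1: heading 95.8°; drift +28.6° → track 124.4°, groundspeed 108.6 kt
Leg 2: heading 186.9°; drift +0.7° → track 187.6°, groundspeed 150.2 kt
Leg 3: heading 154.5°; drift +11.8° → track 166.3°, groundspeed 144.1 kt

Leg 1: track=124.4°, groundspeed=108.6 kt
Leg 2: track=187.6°, groundspeed=150.2 kt
Leg 3: track=166.3°, groundspeed=144.1 kt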